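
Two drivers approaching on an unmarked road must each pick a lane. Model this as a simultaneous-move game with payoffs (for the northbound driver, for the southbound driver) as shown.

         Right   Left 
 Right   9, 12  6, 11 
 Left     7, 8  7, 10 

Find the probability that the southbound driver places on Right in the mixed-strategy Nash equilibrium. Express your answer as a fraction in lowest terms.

1/3

The southbound driver's mix q on Right must make the northbound driver indifferent between Right and Left.
The northbound driver's payoff from Right: 9q + 6(1−q). From Left: 7q + 7(1−q).
Set equal: 2q = 1(1−q) → q = 1/3.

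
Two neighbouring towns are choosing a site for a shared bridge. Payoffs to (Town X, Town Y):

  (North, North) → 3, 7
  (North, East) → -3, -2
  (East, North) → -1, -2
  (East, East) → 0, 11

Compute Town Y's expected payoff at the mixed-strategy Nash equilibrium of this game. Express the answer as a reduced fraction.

73/22

Town X mixes with probability p on North, chosen so Town Y is indifferent: 7p + (-2)(1−p) = (-2)p + 11(1−p) gives p = 13/22.
Town Y's expected payoff is 7·13/22 + (-2)·9/22 = 73/22.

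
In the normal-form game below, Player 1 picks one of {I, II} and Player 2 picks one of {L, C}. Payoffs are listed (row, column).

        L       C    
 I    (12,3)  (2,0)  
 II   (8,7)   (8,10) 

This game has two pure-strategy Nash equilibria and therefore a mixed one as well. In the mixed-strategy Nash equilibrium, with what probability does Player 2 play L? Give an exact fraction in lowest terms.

3/5

Player 2's mix q on L must make Player 1 indifferent between I and II.
Player 1's payoff from I: 12q + 2(1−q). From II: 8q + 8(1−q).
Set equal: 4q = 6(1−q) → q = 6/10 = 3/5.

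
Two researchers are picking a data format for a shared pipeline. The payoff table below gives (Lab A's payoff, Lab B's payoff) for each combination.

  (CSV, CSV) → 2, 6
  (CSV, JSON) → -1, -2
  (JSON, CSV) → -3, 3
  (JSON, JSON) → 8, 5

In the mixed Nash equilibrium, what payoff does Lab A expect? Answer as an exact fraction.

Lab B mixes with probability q on CSV, chosen so Lab A is indifferent: 2q + (-1)(1−q) = (-3)q + 8(1−q) gives q = 9/14.
Lab A's expected payoff (from either row, since indifferent) is 2·9/14 + (-1)·5/14 = 13/14.

13/14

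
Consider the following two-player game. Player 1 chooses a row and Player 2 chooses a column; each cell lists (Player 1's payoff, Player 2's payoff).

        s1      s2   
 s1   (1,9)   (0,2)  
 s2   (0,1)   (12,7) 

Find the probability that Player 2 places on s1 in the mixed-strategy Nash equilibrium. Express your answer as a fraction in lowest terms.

Player 2's mix q on s1 must make Player 1 indifferent between s1 and s2.
Player 1's payoff from s1: 1q + 0(1−q). From s2: 0q + 12(1−q).
Set equal: 1q = 12(1−q) → q = 12/13.

12/13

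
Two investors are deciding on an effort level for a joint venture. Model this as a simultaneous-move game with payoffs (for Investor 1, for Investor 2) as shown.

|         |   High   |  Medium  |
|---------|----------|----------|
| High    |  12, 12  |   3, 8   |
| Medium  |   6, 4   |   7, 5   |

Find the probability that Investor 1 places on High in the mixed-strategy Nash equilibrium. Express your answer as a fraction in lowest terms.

1/5

Investor 1's mix p on High must make Investor 2 indifferent between High and Medium.
Investor 2's payoff from High: 12p + 4(1−p). From Medium: 8p + 5(1−p).
Set equal: 4p = 1(1−p) → p = 1/5.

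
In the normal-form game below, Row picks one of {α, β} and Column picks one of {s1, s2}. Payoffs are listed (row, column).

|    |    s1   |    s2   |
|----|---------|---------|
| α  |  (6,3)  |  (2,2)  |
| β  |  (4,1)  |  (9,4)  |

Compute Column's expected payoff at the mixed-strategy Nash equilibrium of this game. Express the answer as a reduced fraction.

Row mixes with probability p on α, chosen so Column is indifferent: 3p + 1(1−p) = 2p + 4(1−p) gives p = 3/4.
Column's expected payoff is 3·3/4 + 1·1/4 = 5/2.

5/2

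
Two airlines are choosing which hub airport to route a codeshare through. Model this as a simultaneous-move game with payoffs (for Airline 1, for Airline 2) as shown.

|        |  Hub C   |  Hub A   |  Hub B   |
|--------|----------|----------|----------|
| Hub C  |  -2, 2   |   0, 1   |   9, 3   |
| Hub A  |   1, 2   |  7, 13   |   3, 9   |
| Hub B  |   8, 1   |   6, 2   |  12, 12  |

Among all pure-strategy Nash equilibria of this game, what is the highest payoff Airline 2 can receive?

Both Hub A is a pure NE (Airline 1: 7 ≥ 6; Airline 2: 13 ≥ 9). Airline 2 gets 13.
Both Hub B is a pure NE (Airline 1: 12 ≥ 9; Airline 2: 12 ≥ 2). Airline 2 gets 12.
Every other cell has a profitable deviation for at least one player. Highest of {13, 12} is 13.

13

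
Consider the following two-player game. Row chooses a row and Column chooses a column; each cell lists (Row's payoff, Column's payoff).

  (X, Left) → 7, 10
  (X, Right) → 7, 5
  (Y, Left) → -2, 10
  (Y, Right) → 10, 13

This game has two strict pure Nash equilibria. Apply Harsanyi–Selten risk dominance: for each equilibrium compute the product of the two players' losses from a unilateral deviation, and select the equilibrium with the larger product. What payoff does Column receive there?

10

At (X, Left): Row loses 7 − (-2) = 9 by deviating; Column loses 10 − 5 = 5. Product = 9·5 = 45.
At (Y, Right): Row loses 10 − 7 = 3 by deviating; Column loses 13 − 10 = 3. Product = 3·3 = 9.
45 > 9, so (X, Left) is risk-dominant. Column's payoff there is 10.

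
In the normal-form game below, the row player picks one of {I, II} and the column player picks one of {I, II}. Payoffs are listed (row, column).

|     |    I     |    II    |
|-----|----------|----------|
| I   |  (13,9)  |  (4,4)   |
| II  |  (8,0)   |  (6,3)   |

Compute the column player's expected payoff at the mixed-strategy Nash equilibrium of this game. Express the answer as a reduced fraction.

The row player mixes with probability p on I, chosen so the column player is indifferent: 9p + 0(1−p) = 4p + 3(1−p) gives p = 3/8.
The column player's expected payoff is 9·3/8 + 0·5/8 = 27/8.

27/8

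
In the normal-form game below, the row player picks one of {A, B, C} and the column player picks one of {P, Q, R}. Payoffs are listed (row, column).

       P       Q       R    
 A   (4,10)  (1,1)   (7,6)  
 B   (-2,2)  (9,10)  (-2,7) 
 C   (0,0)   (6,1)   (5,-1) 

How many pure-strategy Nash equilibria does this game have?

2

(A, P): the row player gets 4 (best alternative 0); the column player gets 10 (best alternative 6). Neither deviates — NE.
(B, Q): the row player gets 9 (best alternative 6); the column player gets 10 (best alternative 7). Neither deviates — NE.
(C, R) is not a NE: the row player would switch to A (7 > 5).
No other cell survives both best-response checks, so there are 2 pure NE.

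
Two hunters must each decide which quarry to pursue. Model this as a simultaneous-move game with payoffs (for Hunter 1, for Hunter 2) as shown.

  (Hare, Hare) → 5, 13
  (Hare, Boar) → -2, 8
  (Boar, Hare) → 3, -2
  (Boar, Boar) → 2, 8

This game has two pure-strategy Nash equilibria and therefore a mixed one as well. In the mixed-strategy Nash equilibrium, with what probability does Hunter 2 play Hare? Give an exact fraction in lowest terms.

2/3

Hunter 2's mix q on Hare must make Hunter 1 indifferent between Hare and Boar.
Hunter 1's payoff from Hare: 5q + (-2)(1−q). From Boar: 3q + 2(1−q).
Set equal: 2q = 4(1−q) → q = 4/6 = 2/3.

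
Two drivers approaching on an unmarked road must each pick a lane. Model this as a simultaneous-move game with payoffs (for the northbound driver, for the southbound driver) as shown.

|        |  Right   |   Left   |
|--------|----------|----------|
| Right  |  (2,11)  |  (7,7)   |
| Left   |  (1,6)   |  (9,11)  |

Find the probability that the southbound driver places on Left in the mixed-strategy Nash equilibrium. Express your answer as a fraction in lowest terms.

The southbound driver's mix q on Right must make the northbound driver indifferent between Right and Left.
The northbound driver's payoff from Right: 2q + 7(1−q). From Left: 1q + 9(1−q).
Set equal: 1q = 2(1−q) → q = 2/3.
Probability on Left is 1 − 2/3 = 1/3.

1/3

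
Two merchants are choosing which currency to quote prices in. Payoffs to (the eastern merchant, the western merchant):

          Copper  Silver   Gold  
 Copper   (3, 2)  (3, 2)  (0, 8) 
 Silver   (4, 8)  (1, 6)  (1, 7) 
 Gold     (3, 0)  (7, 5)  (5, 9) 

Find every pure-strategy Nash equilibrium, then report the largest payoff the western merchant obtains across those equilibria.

(Silver, Copper) is a pure NE (the eastern merchant: 4 ≥ 3; the western merchant: 8 ≥ 7). The western merchant gets 8.
Both Gold is a pure NE (the eastern merchant: 5 ≥ 1; the western merchant: 9 ≥ 5). The western merchant gets 9.
Every other cell has a profitable deviation for at least one player. Highest of {8, 9} is 9.

9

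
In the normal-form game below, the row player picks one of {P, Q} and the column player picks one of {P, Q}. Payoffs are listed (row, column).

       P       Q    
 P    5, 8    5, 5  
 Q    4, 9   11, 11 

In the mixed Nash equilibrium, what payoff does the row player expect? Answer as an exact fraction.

The column player mixes with probability q on P, chosen so the row player is indifferent: 5q + 5(1−q) = 4q + 11(1−q) gives q = 6/7.
The row player's expected payoff (from either row, since indifferent) is 5·6/7 + 5·1/7 = 5.

5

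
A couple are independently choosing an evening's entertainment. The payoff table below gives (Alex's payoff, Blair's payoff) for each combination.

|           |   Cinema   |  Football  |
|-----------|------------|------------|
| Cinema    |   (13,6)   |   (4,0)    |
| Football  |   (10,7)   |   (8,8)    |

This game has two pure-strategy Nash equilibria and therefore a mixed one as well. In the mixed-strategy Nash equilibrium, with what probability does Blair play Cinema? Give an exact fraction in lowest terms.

4/7

Blair's mix q on Cinema must make Alex indifferent between Cinema and Football.
Alex's payoff from Cinema: 13q + 4(1−q). From Football: 10q + 8(1−q).
Set equal: 3q = 4(1−q) → q = 4/7.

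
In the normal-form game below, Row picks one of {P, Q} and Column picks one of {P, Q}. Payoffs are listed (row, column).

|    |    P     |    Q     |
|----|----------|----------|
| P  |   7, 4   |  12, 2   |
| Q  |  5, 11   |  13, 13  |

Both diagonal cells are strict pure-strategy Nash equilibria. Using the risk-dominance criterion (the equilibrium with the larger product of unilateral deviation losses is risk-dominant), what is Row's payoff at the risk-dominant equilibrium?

At both P: Row loses 7 − 5 = 2 by deviating; Column loses 4 − 2 = 2. Product = 2·2 = 4.
At both Q: Row loses 13 − 12 = 1 by deviating; Column loses 13 − 11 = 2. Product = 1·2 = 2.
4 > 2, so both P is risk-dominant. Row's payoff there is 7.

7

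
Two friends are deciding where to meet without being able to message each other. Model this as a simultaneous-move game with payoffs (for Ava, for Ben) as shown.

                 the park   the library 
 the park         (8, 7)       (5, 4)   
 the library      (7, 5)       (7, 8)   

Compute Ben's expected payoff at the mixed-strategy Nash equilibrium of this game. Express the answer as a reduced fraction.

6

Ava mixes with probability p on the park, chosen so Ben is indifferent: 7p + 5(1−p) = 4p + 8(1−p) gives p = 1/2.
Ben's expected payoff is 7·1/2 + 5·1/2 = 6.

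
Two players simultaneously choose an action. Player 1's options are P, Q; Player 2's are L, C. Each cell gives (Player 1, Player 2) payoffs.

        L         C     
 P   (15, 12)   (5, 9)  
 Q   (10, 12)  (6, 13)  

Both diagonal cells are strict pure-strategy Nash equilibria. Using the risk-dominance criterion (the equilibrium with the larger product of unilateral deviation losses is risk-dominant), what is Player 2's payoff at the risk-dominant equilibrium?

At (P, L): Player 1 loses 15 − 10 = 5 by deviating; Player 2 loses 12 − 9 = 3. Product = 5·3 = 15.
At (Q, C): Player 1 loses 6 − 5 = 1 by deviating; Player 2 loses 13 − 12 = 1. Product = 1·1 = 1.
15 > 1, so (P, L) is risk-dominant. Player 2's payoff there is 12.

12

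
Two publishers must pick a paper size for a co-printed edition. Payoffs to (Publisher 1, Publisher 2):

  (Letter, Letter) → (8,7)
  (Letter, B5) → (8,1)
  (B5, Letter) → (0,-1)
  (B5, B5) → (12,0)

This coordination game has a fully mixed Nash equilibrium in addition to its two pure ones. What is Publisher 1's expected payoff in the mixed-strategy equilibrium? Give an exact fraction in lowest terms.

8

Publisher 2 mixes with probability q on Letter, chosen so Publisher 1 is indifferent: 8q + 8(1−q) = 0q + 12(1−q) gives q = 1/3.
Publisher 1's expected payoff (from either row, since indifferent) is 8·1/3 + 8·2/3 = 8.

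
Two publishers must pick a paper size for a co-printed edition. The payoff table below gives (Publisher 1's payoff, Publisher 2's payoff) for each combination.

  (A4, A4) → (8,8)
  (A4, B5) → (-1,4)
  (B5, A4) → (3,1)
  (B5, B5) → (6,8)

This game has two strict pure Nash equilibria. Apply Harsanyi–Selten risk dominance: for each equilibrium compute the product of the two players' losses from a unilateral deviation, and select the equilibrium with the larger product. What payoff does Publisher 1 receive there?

6

At both A4: Publisher 1 loses 8 − 3 = 5 by deviating; Publisher 2 loses 8 − 4 = 4. Product = 5·4 = 20.
At both B5: Publisher 1 loses 6 − (-1) = 7 by deviating; Publisher 2 loses 8 − 1 = 7. Product = 7·7 = 49.
49 > 20, so both B5 is risk-dominant. Publisher 1's payoff there is 6.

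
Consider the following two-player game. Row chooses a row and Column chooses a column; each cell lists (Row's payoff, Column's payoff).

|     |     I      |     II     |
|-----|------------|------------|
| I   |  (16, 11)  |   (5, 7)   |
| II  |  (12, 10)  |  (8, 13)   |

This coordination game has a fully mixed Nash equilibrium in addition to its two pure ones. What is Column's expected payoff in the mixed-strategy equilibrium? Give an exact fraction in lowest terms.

73/7

Row mixes with probability p on I, chosen so Column is indifferent: 11p + 10(1−p) = 7p + 13(1−p) gives p = 3/7.
Column's expected payoff is 11·3/7 + 10·4/7 = 73/7.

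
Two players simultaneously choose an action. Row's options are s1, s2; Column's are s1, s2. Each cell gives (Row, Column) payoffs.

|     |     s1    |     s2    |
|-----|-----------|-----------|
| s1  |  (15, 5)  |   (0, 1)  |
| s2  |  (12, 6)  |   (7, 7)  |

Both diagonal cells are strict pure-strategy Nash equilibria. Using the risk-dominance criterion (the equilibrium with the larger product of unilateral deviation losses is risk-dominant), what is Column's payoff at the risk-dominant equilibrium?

5

At both s1: Row loses 15 − 12 = 3 by deviating; Column loses 5 − 1 = 4. Product = 3·4 = 12.
At both s2: Row loses 7 − 0 = 7 by deviating; Column loses 7 − 6 = 1. Product = 7·1 = 7.
12 > 7, so both s1 is risk-dominant. Column's payoff there is 5.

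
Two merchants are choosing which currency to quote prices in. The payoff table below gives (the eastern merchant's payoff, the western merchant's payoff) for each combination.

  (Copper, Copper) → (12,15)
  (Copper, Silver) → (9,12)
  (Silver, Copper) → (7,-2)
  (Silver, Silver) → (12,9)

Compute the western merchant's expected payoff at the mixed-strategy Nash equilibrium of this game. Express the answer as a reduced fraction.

The eastern merchant mixes with probability p on Copper, chosen so the western merchant is indifferent: 15p + (-2)(1−p) = 12p + 9(1−p) gives p = 11/14.
The western merchant's expected payoff is 15·11/14 + (-2)·3/14 = 159/14.

159/14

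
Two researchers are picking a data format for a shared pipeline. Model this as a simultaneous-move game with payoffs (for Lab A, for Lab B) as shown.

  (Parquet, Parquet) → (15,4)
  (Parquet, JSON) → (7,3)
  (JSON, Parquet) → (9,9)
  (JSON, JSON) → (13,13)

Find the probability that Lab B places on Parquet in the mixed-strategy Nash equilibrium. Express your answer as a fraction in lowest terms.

1/2

Lab B's mix q on Parquet must make Lab A indifferent between Parquet and JSON.
Lab A's payoff from Parquet: 15q + 7(1−q). From JSON: 9q + 13(1−q).
Set equal: 6q = 6(1−q) → q = 6/12 = 1/2.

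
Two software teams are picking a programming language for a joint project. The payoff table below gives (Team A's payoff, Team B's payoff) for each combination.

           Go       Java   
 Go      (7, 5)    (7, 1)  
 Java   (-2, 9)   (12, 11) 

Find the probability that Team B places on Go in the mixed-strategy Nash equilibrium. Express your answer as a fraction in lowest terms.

5/14

Team B's mix q on Go must make Team A indifferent between Go and Java.
Team A's payoff from Go: 7q + 7(1−q). From Java: (-2)q + 12(1−q).
Set equal: 9q = 5(1−q) → q = 5/14.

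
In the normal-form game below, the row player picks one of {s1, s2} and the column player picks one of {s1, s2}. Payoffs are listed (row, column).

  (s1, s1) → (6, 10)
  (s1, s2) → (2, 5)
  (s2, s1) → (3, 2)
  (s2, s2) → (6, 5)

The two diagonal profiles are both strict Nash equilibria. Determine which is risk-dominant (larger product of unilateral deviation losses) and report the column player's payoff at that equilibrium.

At both s1: the row player loses 6 − 3 = 3 by deviating; the column player loses 10 − 5 = 5. Product = 3·5 = 15.
At both s2: the row player loses 6 − 2 = 4 by deviating; the column player loses 5 − 2 = 3. Product = 4·3 = 12.
15 > 12, so both s1 is risk-dominant. The column player's payoff there is 10.

10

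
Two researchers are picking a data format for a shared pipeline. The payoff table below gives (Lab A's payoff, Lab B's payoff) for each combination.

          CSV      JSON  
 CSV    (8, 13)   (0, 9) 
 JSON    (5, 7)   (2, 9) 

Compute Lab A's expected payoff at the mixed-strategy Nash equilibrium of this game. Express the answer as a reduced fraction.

16/5

Lab B mixes with probability q on CSV, chosen so Lab A is indifferent: 8q + 0(1−q) = 5q + 2(1−q) gives q = 2/5.
Lab A's expected payoff (from either row, since indifferent) is 8·2/5 + 0·3/5 = 16/5.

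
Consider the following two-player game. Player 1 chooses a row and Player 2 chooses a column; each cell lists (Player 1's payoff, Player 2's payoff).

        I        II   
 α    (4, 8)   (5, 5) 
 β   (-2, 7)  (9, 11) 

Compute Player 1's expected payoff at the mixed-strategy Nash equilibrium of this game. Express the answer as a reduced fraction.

23/5

Player 2 mixes with probability q on I, chosen so Player 1 is indifferent: 4q + 5(1−q) = (-2)q + 9(1−q) gives q = 2/5.
Player 1's expected payoff (from either row, since indifferent) is 4·2/5 + 5·3/5 = 23/5.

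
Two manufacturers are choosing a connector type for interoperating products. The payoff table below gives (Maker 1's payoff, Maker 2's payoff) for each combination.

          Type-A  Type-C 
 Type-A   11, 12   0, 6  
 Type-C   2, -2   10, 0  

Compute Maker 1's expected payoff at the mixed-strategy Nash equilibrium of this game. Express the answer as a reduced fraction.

Maker 2 mixes with probability q on Type-A, chosen so Maker 1 is indifferent: 11q + 0(1−q) = 2q + 10(1−q) gives q = 10/19.
Maker 1's expected payoff (from either row, since indifferent) is 11·10/19 + 0·9/19 = 110/19.

110/19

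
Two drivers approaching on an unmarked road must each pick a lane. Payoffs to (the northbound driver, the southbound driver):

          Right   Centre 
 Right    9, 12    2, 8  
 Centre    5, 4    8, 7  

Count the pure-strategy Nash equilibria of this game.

Both Right: the northbound driver gets 9 (best alternative 5); the southbound driver gets 12 (best alternative 8). Neither deviates — NE.
Both Centre: the northbound driver gets 8 (best alternative 2); the southbound driver gets 7 (best alternative 4). Neither deviates — NE.
(Centre, Right) is not a NE: the northbound driver would switch to Right (9 > 5).
No other cell survives both best-response checks, so there are 2 pure NE.

2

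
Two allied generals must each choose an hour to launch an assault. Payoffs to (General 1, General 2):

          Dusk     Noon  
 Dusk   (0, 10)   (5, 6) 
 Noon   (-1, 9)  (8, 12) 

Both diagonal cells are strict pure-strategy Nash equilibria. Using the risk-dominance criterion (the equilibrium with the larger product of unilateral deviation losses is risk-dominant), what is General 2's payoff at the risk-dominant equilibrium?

At both Dusk: General 1 loses 0 − (-1) = 1 by deviating; General 2 loses 10 − 6 = 4. Product = 1·4 = 4.
At both Noon: General 1 loses 8 − 5 = 3 by deviating; General 2 loses 12 − 9 = 3. Product = 3·3 = 9.
9 > 4, so both Noon is risk-dominant. General 2's payoff there is 12.

12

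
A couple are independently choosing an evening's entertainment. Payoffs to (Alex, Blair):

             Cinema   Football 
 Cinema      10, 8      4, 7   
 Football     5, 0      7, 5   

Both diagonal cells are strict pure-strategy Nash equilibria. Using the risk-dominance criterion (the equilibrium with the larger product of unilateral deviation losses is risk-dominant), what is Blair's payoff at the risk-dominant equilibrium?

5

At both Cinema: Alex loses 10 − 5 = 5 by deviating; Blair loses 8 − 7 = 1. Product = 5·1 = 5.
At both Football: Alex loses 7 − 4 = 3 by deviating; Blair loses 5 − 0 = 5. Product = 3·5 = 15.
15 > 5, so both Football is risk-dominant. Blair's payoff there is 5.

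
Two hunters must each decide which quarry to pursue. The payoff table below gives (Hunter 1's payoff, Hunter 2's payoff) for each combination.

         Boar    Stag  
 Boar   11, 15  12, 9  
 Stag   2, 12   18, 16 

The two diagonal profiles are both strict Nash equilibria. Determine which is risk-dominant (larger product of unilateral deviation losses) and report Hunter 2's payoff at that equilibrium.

15

At both Boar: Hunter 1 loses 11 − 2 = 9 by deviating; Hunter 2 loses 15 − 9 = 6. Product = 9·6 = 54.
At both Stag: Hunter 1 loses 18 − 12 = 6 by deviating; Hunter 2 loses 16 − 12 = 4. Product = 6·4 = 24.
54 > 24, so both Boar is risk-dominant. Hunter 2's payoff there is 15.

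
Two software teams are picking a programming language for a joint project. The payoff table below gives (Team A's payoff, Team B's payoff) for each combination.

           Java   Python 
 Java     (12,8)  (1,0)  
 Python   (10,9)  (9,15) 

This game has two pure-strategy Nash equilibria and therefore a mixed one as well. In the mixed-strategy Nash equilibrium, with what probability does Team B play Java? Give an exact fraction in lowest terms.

4/5

Team B's mix q on Java must make Team A indifferent between Java and Python.
Team A's payoff from Java: 12q + 1(1−q). From Python: 10q + 9(1−q).
Set equal: 2q = 8(1−q) → q = 8/10 = 4/5.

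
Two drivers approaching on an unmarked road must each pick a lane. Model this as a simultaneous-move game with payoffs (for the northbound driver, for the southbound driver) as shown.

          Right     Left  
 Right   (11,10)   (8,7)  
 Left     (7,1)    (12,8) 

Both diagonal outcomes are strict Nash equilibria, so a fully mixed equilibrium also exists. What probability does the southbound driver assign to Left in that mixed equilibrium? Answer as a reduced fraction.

The southbound driver's mix q on Right must make the northbound driver indifferent between Right and Left.
The northbound driver's payoff from Right: 11q + 8(1−q). From Left: 7q + 12(1−q).
Set equal: 4q = 4(1−q) → q = 4/8 = 1/2.
Probability on Left is 1 − 1/2 = 1/2.

1/2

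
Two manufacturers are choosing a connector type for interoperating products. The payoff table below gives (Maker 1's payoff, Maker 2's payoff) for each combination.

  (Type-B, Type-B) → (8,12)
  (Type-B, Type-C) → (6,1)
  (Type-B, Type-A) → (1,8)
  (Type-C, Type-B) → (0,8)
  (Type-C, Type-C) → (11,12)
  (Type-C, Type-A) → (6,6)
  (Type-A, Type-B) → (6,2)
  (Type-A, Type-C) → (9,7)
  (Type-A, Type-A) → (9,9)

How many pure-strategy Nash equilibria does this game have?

Both Type-B: Maker 1 gets 8 (best alternative 6); Maker 2 gets 12 (best alternative 8). Neither deviates — NE.
Both Type-C: Maker 1 gets 11 (best alternative 9); Maker 2 gets 12 (best alternative 8). Neither deviates — NE.
Both Type-A: Maker 1 gets 9 (best alternative 6); Maker 2 gets 9 (best alternative 7). Neither deviates — NE.
(Type-B, Type-A) is not a NE: Maker 1 would switch to Type-A (9 > 1).
No other cell survives both best-response checks, so there are 3 pure NE.

3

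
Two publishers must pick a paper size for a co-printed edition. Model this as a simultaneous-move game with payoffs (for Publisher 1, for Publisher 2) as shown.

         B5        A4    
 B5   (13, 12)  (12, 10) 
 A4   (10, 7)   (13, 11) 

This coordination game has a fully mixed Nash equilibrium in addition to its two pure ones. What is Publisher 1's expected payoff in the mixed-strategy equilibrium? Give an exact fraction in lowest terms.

49/4

Publisher 2 mixes with probability q on B5, chosen so Publisher 1 is indifferent: 13q + 12(1−q) = 10q + 13(1−q) gives q = 1/4.
Publisher 1's expected payoff (from either row, since indifferent) is 13·1/4 + 12·3/4 = 49/4.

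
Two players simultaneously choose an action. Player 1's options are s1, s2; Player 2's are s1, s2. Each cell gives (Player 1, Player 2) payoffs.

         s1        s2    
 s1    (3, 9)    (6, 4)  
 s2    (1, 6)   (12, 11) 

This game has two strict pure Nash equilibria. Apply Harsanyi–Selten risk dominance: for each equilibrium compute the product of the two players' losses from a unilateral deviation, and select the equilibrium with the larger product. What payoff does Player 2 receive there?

At both s1: Player 1 loses 3 − 1 = 2 by deviating; Player 2 loses 9 − 4 = 5. Product = 2·5 = 10.
At both s2: Player 1 loses 12 − 6 = 6 by deviating; Player 2 loses 11 − 6 = 5. Product = 6·5 = 30.
30 > 10, so both s2 is risk-dominant. Player 2's payoff there is 11.

11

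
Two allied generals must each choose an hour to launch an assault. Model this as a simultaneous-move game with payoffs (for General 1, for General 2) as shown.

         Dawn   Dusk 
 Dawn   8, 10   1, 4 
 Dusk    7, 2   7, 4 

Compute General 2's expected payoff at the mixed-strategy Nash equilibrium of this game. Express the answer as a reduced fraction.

4

General 1 mixes with probability p on Dawn, chosen so General 2 is indifferent: 10p + 2(1−p) = 4p + 4(1−p) gives p = 1/4.
General 2's expected payoff is 10·1/4 + 2·3/4 = 4.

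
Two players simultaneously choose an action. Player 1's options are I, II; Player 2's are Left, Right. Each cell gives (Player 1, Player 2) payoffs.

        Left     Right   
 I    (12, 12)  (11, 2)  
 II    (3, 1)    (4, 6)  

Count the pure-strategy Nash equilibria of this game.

1

(I, Left): Player 1 gets 12 (best alternative 3); Player 2 gets 12 (best alternative 2). Neither deviates — NE.
(II, Right) is not a NE: Player 1 would switch to I (11 > 4).
No other cell survives both best-response checks, so there is 1 pure NE.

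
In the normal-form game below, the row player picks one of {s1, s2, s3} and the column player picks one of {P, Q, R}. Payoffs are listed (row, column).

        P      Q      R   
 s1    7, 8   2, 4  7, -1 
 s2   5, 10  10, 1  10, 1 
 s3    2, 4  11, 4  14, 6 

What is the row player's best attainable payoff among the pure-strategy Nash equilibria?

14

(s1, P) is a pure NE (the row player: 7 ≥ 5; the column player: 8 ≥ 4). The row player gets 7.
(s3, R) is a pure NE (the row player: 14 ≥ 10; the column player: 6 ≥ 4). The row player gets 14.
Every other cell has a profitable deviation for at least one player. Highest of {7, 14} is 14.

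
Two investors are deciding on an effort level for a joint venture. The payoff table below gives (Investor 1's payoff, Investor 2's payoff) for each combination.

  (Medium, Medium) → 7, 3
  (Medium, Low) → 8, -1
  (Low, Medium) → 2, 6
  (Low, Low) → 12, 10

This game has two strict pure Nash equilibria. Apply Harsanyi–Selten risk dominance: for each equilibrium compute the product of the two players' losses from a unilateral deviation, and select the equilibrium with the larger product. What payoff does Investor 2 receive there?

At both Medium: Investor 1 loses 7 − 2 = 5 by deviating; Investor 2 loses 3 − (-1) = 4. Product = 5·4 = 20.
At both Low: Investor 1 loses 12 − 8 = 4 by deviating; Investor 2 loses 10 − 6 = 4. Product = 4·4 = 16.
20 > 16, so both Medium is risk-dominant. Investor 2's payoff there is 3.

3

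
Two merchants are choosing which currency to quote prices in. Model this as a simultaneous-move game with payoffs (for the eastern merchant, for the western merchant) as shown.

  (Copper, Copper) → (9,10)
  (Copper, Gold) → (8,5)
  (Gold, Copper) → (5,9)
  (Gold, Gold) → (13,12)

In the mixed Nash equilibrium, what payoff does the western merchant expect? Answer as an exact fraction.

75/8

The eastern merchant mixes with probability p on Copper, chosen so the western merchant is indifferent: 10p + 9(1−p) = 5p + 12(1−p) gives p = 3/8.
The western merchant's expected payoff is 10·3/8 + 9·5/8 = 75/8.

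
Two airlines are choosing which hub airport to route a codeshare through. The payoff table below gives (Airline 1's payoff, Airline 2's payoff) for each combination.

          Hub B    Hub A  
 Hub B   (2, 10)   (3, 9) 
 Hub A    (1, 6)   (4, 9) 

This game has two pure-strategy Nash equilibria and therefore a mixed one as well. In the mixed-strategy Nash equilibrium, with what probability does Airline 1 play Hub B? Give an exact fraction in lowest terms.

Airline 1's mix p on Hub B must make Airline 2 indifferent between Hub B and Hub A.
Airline 2's payoff from Hub B: 10p + 6(1−p). From Hub A: 9p + 9(1−p).
Set equal: 1p = 3(1−p) → p = 3/4.

3/4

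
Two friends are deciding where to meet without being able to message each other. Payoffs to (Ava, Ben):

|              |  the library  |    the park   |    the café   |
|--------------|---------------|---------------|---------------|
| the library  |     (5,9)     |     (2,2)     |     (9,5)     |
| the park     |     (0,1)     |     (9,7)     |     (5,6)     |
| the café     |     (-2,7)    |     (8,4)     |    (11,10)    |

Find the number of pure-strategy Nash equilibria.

3

Both the library: Ava gets 5 (best alternative 0); Ben gets 9 (best alternative 5). Neither deviates — NE.
Both the park: Ava gets 9 (best alternative 8); Ben gets 7 (best alternative 6). Neither deviates — NE.
Both the café: Ava gets 11 (best alternative 9); Ben gets 10 (best alternative 7). Neither deviates — NE.
(the café, the library) is not a NE: Ava would switch to the library (5 > -2).
No other cell survives both best-response checks, so there are 3 pure NE.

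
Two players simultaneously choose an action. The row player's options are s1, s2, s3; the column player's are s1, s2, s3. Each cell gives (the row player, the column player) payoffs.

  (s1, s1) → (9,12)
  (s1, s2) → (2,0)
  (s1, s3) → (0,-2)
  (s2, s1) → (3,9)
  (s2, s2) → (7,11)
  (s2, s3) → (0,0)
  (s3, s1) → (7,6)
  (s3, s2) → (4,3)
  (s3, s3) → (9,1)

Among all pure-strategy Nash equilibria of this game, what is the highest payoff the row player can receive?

Both s1 is a pure NE (the row player: 9 ≥ 7; the column player: 12 ≥ 0). The row player gets 9.
Both s2 is a pure NE (the row player: 7 ≥ 4; the column player: 11 ≥ 9). The row player gets 7.
Every other cell has a profitable deviation for at least one player. Highest of {9, 7} is 9.

9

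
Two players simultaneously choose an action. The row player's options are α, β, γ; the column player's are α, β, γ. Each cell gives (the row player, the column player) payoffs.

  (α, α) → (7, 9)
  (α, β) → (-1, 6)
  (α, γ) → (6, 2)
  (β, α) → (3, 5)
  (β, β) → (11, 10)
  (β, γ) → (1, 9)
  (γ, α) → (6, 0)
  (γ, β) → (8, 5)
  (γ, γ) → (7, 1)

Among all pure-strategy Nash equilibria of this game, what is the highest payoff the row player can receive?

11

Both α is a pure NE (the row player: 7 ≥ 6; the column player: 9 ≥ 6). The row player gets 7.
Both β is a pure NE (the row player: 11 ≥ 8; the column player: 10 ≥ 9). The row player gets 11.
Every other cell has a profitable deviation for at least one player. Highest of {7, 11} is 11.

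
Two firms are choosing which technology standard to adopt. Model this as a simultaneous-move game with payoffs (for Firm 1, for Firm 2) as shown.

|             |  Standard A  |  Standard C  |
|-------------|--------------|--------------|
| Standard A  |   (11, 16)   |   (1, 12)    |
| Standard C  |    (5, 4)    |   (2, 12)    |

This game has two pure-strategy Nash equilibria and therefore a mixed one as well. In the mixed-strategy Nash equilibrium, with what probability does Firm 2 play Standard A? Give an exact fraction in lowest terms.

Firm 2's mix q on Standard A must make Firm 1 indifferent between Standard A and Standard C.
Firm 1's payoff from Standard A: 11q + 1(1−q). From Standard C: 5q + 2(1−q).
Set equal: 6q = 1(1−q) → q = 1/7.

1/7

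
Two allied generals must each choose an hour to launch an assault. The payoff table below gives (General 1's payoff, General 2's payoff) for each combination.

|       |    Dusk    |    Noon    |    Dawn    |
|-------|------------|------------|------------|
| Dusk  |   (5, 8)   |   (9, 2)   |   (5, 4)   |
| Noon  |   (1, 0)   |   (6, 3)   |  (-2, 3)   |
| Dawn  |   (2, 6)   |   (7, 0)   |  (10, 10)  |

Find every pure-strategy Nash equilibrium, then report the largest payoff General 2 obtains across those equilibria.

10

Both Dusk is a pure NE (General 1: 5 ≥ 2; General 2: 8 ≥ 4). General 2 gets 8.
Both Dawn is a pure NE (General 1: 10 ≥ 5; General 2: 10 ≥ 6). General 2 gets 10.
Every other cell has a profitable deviation for at least one player. Highest of {8, 10} is 10.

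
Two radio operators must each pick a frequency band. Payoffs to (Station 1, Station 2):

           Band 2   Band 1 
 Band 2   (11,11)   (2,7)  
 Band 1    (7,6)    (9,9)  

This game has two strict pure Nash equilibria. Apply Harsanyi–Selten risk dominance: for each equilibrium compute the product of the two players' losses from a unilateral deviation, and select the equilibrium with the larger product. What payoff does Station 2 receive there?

9

At both Band 2: Station 1 loses 11 − 7 = 4 by deviating; Station 2 loses 11 − 7 = 4. Product = 4·4 = 16.
At both Band 1: Station 1 loses 9 − 2 = 7 by deviating; Station 2 loses 9 − 6 = 3. Product = 7·3 = 21.
21 > 16, so both Band 1 is risk-dominant. Station 2's payoff there is 9.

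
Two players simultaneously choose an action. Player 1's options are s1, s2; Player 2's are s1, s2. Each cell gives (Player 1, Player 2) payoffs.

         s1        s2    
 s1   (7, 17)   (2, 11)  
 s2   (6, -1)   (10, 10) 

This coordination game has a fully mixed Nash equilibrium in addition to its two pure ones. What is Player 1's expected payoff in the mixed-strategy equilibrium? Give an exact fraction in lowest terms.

58/9

Player 2 mixes with probability q on s1, chosen so Player 1 is indifferent: 7q + 2(1−q) = 6q + 10(1−q) gives q = 8/9.
Player 1's expected payoff (from either row, since indifferent) is 7·8/9 + 2·1/9 = 58/9.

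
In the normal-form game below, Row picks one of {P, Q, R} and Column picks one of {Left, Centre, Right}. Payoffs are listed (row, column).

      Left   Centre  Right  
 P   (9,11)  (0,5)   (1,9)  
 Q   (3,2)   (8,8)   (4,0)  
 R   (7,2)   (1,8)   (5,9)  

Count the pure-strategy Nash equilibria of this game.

(P, Left): Row gets 9 (best alternative 7); Column gets 11 (best alternative 9). Neither deviates — NE.
(Q, Centre): Row gets 8 (best alternative 1); Column gets 8 (best alternative 2). Neither deviates — NE.
(R, Right): Row gets 5 (best alternative 4); Column gets 9 (best alternative 8). Neither deviates — NE.
(R, Centre) is not a NE: Row would switch to Q (8 > 1).
No other cell survives both best-response checks, so there are 3 pure NE.

3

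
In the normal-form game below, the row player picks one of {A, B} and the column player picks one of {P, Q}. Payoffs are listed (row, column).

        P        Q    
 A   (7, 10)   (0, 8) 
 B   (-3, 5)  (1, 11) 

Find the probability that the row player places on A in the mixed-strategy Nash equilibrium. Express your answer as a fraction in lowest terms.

3/4

The row player's mix p on A must make the column player indifferent between P and Q.
The column player's payoff from P: 10p + 5(1−p). From Q: 8p + 11(1−p).
Set equal: 2p = 6(1−p) → p = 6/8 = 3/4.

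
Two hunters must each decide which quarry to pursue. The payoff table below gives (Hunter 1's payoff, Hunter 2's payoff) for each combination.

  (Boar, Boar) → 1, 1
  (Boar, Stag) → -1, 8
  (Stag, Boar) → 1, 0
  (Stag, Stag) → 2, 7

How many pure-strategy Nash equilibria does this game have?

Both Stag: Hunter 1 gets 2 (best alternative -1); Hunter 2 gets 7 (best alternative 0). Neither deviates — NE.
Both Boar is not a NE: Hunter 2 would switch to Stag (8 > 1).
No other cell survives both best-response checks, so there is 1 pure NE.

1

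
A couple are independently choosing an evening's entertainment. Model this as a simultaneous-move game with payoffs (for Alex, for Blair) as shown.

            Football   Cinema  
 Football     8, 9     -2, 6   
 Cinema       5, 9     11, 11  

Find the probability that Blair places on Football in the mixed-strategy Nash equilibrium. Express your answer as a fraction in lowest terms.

13/16

Blair's mix q on Football must make Alex indifferent between Football and Cinema.
Alex's payoff from Football: 8q + (-2)(1−q). From Cinema: 5q + 11(1−q).
Set equal: 3q = 13(1−q) → q = 13/16.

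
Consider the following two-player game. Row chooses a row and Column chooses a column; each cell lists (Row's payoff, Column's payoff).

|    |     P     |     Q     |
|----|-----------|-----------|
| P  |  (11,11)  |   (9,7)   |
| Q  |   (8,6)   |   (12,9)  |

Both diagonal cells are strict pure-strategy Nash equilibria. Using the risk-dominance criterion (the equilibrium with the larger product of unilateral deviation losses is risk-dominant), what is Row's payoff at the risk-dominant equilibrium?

11

At both P: Row loses 11 − 8 = 3 by deviating; Column loses 11 − 7 = 4. Product = 3·4 = 12.
At both Q: Row loses 12 − 9 = 3 by deviating; Column loses 9 − 6 = 3. Product = 3·3 = 9.
12 > 9, so both P is risk-dominant. Row's payoff there is 11.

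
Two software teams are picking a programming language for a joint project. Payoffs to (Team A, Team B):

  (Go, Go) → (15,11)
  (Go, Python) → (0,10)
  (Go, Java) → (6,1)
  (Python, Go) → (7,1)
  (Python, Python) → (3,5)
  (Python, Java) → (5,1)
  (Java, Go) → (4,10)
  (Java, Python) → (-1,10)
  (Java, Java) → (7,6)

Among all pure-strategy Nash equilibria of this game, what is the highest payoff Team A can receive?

15

Both Go is a pure NE (Team A: 15 ≥ 7; Team B: 11 ≥ 10). Team A gets 15.
Both Python is a pure NE (Team A: 3 ≥ 0; Team B: 5 ≥ 1). Team A gets 3.
Every other cell has a profitable deviation for at least one player. Highest of {15, 3} is 15.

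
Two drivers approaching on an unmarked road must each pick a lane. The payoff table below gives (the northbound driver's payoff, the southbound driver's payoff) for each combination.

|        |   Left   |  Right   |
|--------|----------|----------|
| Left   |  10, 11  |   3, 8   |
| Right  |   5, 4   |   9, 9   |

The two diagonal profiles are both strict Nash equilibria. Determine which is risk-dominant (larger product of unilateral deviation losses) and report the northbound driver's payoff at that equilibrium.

9

At both Left: the northbound driver loses 10 − 5 = 5 by deviating; the southbound driver loses 11 − 8 = 3. Product = 5·3 = 15.
At both Right: the northbound driver loses 9 − 3 = 6 by deviating; the southbound driver loses 9 − 4 = 5. Product = 6·5 = 30.
30 > 15, so both Right is risk-dominant. The northbound driver's payoff there is 9.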